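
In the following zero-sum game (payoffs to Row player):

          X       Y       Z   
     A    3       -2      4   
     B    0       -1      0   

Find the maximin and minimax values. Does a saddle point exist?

Maximin = -1, Minimax = -1, Saddle: True

Work:
Row minimums: [-2, -1] → maximin = -1
Column maximums: [3, -1, 4] → minimax = -1
Saddle point exists! Game value = -1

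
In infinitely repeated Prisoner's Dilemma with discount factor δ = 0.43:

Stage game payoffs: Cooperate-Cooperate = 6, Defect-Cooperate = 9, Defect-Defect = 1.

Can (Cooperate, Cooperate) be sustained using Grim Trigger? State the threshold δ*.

δ* = 0.375; since δ = 0.43 ≥ 0.375, cooperation can be sustained

Work:
For Grim Trigger:
Cooperate forever: 6/(1-δ)
Defect then punished: 9 + 1·δ/(1-δ)
Need: 6/(1-δ) ≥ 9 + 1·δ/(1-δ)
Solving: δ ≥ (T-R)/(T-P) = (9-6)/(9-1) = 0.375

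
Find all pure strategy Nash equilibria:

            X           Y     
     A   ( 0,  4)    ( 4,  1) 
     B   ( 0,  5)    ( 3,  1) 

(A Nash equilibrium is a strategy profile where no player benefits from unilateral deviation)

Nash equilibrium: (A, X), (B, X)

Work:
Best responses:
  P1 vs X: payoffs [0, 0] → best response A/B (payoff 0)
  P1 vs Y: payoffs [4, 3] → best response A (payoff 4)
  P2 vs A: payoffs [4, 1] → best response X (payoff 4)
  P2 vs B: payoffs [5, 1] → best response X (payoff 5)
Mutual best responses: (A,X), (B,X) → Nash equilibria.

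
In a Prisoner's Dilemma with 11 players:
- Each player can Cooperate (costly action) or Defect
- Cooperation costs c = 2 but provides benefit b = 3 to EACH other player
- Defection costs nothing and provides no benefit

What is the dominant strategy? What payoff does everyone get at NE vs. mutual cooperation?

Dominant: Defect; NE payoff = 0; Coop payoff = 28

Work:
Defect dominates (saves cost c = 2, benefit to others is external)
NE: All defect → everyone gets 0
If all cooperate: each receives (10)×3 - 2 = 28
Social dilemma: 28 > 0 but NE gives 0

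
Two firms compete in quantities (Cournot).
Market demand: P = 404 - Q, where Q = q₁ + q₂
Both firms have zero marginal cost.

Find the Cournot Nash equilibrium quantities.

q₁* = q₂* = 134.67; P* = 134.67

Work:
Profit: π_i = P·q_i = (a - q_i - q_j)·q_i
FOC: ∂π_i/∂q_i = a - 2q_i - q_j = 0
Reaction function: q_i = (404 - q_j)/2
Symmetry: q* = 404/3 = 134.67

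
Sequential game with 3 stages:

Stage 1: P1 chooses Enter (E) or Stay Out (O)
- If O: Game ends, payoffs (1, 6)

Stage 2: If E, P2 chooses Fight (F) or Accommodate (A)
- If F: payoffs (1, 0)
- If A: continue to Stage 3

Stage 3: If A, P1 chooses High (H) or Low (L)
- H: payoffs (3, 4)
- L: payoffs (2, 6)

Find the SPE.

SPE: (E, A, H); Outcome (3, 4)

Work:
Stage 3: P1 chooses H (3 vs 2)
Stage 2: P2: F->0, A->4 (anticipating H). Choose A
Stage 1: P1: O->1, E->3 (anticipating A, H). Choose E
SPE path: E -> A -> H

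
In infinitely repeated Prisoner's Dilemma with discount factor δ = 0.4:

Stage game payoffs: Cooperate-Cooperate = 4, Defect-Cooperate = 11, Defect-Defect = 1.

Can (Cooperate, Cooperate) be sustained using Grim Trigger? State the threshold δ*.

δ* = 0.7; since δ = 0.4 < 0.7, cooperation cannot be sustained

Work:
For Grim Trigger:
Cooperate forever: 4/(1-δ)
Defect then punished: 11 + 1·δ/(1-δ)
Need: 4/(1-δ) ≥ 11 + 1·δ/(1-δ)
Solving: δ ≥ (T-R)/(T-P) = (11-4)/(11-1) = 0.7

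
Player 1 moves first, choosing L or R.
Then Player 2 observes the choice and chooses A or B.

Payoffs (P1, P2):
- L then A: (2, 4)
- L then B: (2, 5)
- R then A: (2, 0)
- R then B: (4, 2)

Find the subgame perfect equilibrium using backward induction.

P1 plays R, P2 plays B after L and B after R; Payoff (4, 2)

Work:
Backward induction:
After L: P2 chooses B → P1 gets 2
After R: P2 chooses B → P1 gets 4
P1 chooses R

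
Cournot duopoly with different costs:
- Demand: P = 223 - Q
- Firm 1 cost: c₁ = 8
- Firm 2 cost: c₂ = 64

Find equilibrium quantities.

q₁* = 90.33, q₂* = 34.33

Work:
Reaction: q₁ = (223 - 8 - q₂)/2
Reaction: q₂ = (223 - 64 - q₁)/2
Solve simultaneously:
q₁* = (223 - 2×8 + 64)/3 = 90.33
q₂* = (223 - 2×64 + 8)/3 = 34.33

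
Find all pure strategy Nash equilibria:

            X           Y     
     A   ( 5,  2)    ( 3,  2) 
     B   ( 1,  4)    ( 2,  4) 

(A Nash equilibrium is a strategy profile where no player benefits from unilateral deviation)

Nash equilibrium: (A, X), (A, Y)

Work:
Best responses:
  P1 vs X: payoffs [5, 1] → best response A (payoff 5)
  P1 vs Y: payoffs [3, 2] → best response A (payoff 3)
  P2 vs A: payoffs [2, 2] → best response X/Y (payoff 2)
  P2 vs B: payoffs [4, 4] → best response X/Y (payoff 4)
Mutual best responses: (A,X), (A,Y) → Nash equilibria.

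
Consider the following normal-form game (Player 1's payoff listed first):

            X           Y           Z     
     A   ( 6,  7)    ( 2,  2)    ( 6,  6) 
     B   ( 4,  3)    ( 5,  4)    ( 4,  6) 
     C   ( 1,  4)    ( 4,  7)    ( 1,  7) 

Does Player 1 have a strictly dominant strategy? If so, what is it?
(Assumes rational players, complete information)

No strictly dominant strategy exists for Player 1

Work:
A strategy strictly dominates another if it gives a strictly higher payoff against every opponent action. Compare each pair of P1's strategies column-by-column:
  A vs B: [6 vs 4, 2 vs 5, 6 vs 4] → A does not strictly dominate B (column Y: 2 ≤ 5)
  A vs C: [6 vs 1, 2 vs 4, 6 vs 1] → A does not strictly dominate C (column Y: 2 ≤ 4)
  B vs A: [4 vs 6, 5 vs 2, 4 vs 6] → B does not strictly dominate A (column X: 4 ≤ 6)
  B vs C: [4 vs 1, 5 vs 4, 4 vs 1] → B strictly dominates C
  C vs A: [1 vs 6, 4 vs 2, 1 vs 6] → C does not strictly dominate A (column X: 1 ≤ 6)
  C vs B: [1 vs 4, 4 vs 5, 1 vs 4] → C does not strictly dominate B (column X: 1 ≤ 4)
No single strategy strictly dominates all others → no strictly dominant strategy.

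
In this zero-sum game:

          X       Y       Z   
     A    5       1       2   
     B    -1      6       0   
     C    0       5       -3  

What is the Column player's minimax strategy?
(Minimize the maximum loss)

Column should play Z, value = 2

Work:
Column player minimizes Row's maximum payoff:
Column X: max payoff to Row = 5
Column Y: max payoff to Row = 6
Column Z: max payoff to Row = 2
Minimum is 2, achieved by column Z.
Minimax strategy: Z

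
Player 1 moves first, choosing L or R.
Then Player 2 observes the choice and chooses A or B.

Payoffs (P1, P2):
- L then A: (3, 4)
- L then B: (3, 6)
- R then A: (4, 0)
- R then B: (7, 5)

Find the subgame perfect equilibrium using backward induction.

P1 plays R, P2 plays B after L and B after R; Payoff (7, 5)

Work:
Backward induction:
After L: P2 chooses B → P1 gets 3
After R: P2 chooses B → P1 gets 7
P1 chooses R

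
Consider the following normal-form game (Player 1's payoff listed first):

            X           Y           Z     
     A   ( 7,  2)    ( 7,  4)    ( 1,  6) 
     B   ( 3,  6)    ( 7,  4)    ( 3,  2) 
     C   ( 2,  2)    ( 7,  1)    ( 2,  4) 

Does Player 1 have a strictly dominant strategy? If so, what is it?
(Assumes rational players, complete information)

No strictly dominant strategy exists for Player 1

Work:
A strategy strictly dominates another if it gives a strictly higher payoff against every opponent action. Compare each pair of P1's strategies column-by-column:
  A vs B: [7 vs 3, 7 vs 7, 1 vs 3] → A does not strictly dominate B (column Y: 7 ≤ 7)
  A vs C: [7 vs 2, 7 vs 7, 1 vs 2] → A does not strictly dominate C (column Y: 7 ≤ 7)
  B vs A: [3 vs 7, 7 vs 7, 3 vs 1] → B does not strictly dominate A (column X: 3 ≤ 7)
  B vs C: [3 vs 2, 7 vs 7, 3 vs 2] → B does not strictly dominate C (column Y: 7 ≤ 7)
  C vs A: [2 vs 7, 7 vs 7, 2 vs 1] → C does not strictly dominate A (column X: 2 ≤ 7)
  C vs B: [2 vs 3, 7 vs 7, 2 vs 3] → C does not strictly dominate B (column X: 2 ≤ 3)
No single strategy strictly dominates all others → no strictly dominant strategy.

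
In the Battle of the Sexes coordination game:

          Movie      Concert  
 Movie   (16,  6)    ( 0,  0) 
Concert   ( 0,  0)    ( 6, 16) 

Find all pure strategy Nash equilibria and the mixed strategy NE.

Pure NE: (Movie, Movie) and (Concert, Concert); Mixed NE: p = 0.7273, q = 0.2727

Work:
Check pure NE:
(Movie, Movie): (16, 6) - no unilateral deviation beneficial
(Concert, Concert): (6, 16) - no unilateral deviation beneficial
Mixed NE: P1 plays Movie with p = 0.7273, P2 plays Movie with q = 0.2727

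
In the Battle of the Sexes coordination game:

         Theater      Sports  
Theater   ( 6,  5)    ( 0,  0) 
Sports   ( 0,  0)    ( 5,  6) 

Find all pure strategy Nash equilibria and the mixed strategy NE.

Pure NE: (Theater, Theater) and (Sports, Sports); Mixed NE: p = 0.5455, q = 0.4545

Work:
Check pure NE:
(Theater, Theater): (6, 5) - no unilateral deviation beneficial
(Sports, Sports): (5, 6) - no unilateral deviation beneficial
Mixed NE: P1 plays Theater with p = 0.5455, P2 plays Theater with q = 0.4545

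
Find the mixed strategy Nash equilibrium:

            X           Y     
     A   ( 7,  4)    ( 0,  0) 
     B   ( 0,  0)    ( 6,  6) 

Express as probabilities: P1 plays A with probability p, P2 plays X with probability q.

p = 0.6, q = 0.4615

Work:
Find probabilities that make opponent indifferent:
P2 chooses q to make P1 indifferent between A and B
P1 chooses p to make P2 indifferent between X and Y
Mixed NE: P1 plays (A: 0.6, B: 0.4), P2 plays (X: 0.4615, Y: 0.5385)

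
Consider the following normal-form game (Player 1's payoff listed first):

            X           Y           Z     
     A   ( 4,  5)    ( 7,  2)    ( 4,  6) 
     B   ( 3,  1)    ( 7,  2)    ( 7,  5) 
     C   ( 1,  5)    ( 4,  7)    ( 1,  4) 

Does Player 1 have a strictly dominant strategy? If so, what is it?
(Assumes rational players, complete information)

No strictly dominant strategy exists for Player 1

Work:
A strategy strictly dominates another if it gives a strictly higher payoff against every opponent action. Compare each pair of P1's strategies column-by-column:
  A vs B: [4 vs 3, 7 vs 7, 4 vs 7] → A does not strictly dominate B (column Y: 7 ≤ 7)
  A vs C: [4 vs 1, 7 vs 4, 4 vs 1] → A strictly dominates C
  B vs A: [3 vs 4, 7 vs 7, 7 vs 4] → B does not strictly dominate A (column X: 3 ≤ 4)
  B vs C: [3 vs 1, 7 vs 4, 7 vs 1] → B strictly dominates C
  C vs A: [1 vs 4, 4 vs 7, 1 vs 4] → C does not strictly dominate A (column X: 1 ≤ 4)
  C vs B: [1 vs 3, 4 vs 7, 1 vs 7] → C does not strictly dominate B (column X: 1 ≤ 3)
No single strategy strictly dominates all others → no strictly dominant strategy.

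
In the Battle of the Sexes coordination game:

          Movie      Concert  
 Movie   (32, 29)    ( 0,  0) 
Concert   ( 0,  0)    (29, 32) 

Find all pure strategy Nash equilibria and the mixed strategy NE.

Pure NE: (Movie, Movie) and (Concert, Concert); Mixed NE: p = 0.5246, q = 0.4754

Work:
Check pure NE:
(Movie, Movie): (32, 29) - no unilateral deviation beneficial
(Concert, Concert): (29, 32) - no unilateral deviation beneficial
Mixed NE: P1 plays Movie with p = 0.5246, P2 plays Movie with q = 0.4754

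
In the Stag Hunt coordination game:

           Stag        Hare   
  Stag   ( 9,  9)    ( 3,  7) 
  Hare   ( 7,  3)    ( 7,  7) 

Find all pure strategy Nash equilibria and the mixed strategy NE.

Pure NE: (Stag, Stag) and (Hare, Hare); Mixed NE: p = 0.6667, q = 0.6667

Work:
Check pure NE:
(Stag, Stag): (9, 9) - no unilateral deviation beneficial
(Hare, Hare): (7, 7) - no unilateral deviation beneficial
Mixed NE: P1 plays Stag with p = 0.6667, P2 plays Stag with q = 0.6667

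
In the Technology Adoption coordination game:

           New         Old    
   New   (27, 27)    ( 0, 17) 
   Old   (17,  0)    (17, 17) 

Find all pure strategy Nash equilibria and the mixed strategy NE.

Pure NE: (New, New) and (Old, Old); Mixed NE: p = 0.6296, q = 0.6296

Work:
Check pure NE:
(New, New): (27, 27) - no unilateral deviation beneficial
(Old, Old): (17, 17) - no unilateral deviation beneficial
Mixed NE: P1 plays New with p = 0.6296, P2 plays New with q = 0.6296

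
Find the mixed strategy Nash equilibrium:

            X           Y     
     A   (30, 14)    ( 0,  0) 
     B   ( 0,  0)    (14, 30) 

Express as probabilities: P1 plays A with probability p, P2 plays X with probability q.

p = 0.6818, q = 0.3182

Work:
Find probabilities that make opponent indifferent:
P2 chooses q to make P1 indifferent between A and B
P1 chooses p to make P2 indifferent between X and Y
Mixed NE: P1 plays (A: 0.6818, B: 0.3182), P2 plays (X: 0.3182, Y: 0.6818)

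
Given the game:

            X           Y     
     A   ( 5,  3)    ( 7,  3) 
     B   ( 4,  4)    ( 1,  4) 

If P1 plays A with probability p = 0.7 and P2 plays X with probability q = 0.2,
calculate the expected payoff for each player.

E[P1] = 5.1, E[P2] = 3.3

Work:
E[P1] = p·q·π₁(A,X) + p·(1-q)·π₁(A,Y) + (1-p)·q·π₁(B,X) + (1-p)·(1-q)·π₁(B,Y)
= 0.7·0.2·5 + 0.7·0.8·7 + 0.3·0.2·4 + 0.3·0.8·1
= 5.1

E[P2] = 3.3 (similar calculation)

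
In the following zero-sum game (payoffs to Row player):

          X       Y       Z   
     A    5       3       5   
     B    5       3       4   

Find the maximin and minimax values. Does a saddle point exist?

Maximin = 3, Minimax = 3, Saddle: True

Work:
Row minimums: [3, 3] → maximin = 3
Column maximums: [5, 3, 5] → minimax = 3
Saddle point exists! Game value = 3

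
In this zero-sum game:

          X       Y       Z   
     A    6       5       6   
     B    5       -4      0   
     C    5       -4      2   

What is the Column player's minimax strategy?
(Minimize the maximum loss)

Column should play Y, value = 5

Work:
Column player minimizes Row's maximum payoff:
Column X: max payoff to Row = 6
Column Y: max payoff to Row = 5
Column Z: max payoff to Row = 6
Minimum is 5, achieved by column Y.
Minimax strategy: Y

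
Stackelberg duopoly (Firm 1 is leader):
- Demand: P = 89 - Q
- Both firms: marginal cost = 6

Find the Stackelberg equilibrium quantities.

q₁* (leader) = 41.5, q₂* (follower) = 20.75

Work:
Follower's reaction: q₂ = (a - c - q₁)/2
Leader substitutes: π₁ = q₁·(a - q₁ - (a-c-q₁)/2 - c)
FOC: q₁* = (89 - 6)/2 = 41.50
Then: q₂* = (89 - 6 - 41.5)/2 = 20.75
Leader has first-mover advantage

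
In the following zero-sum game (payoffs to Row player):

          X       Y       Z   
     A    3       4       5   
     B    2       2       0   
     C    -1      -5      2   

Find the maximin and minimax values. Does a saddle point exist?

Maximin = 3, Minimax = 3, Saddle: True

Work:
Row minimums: [3, 0, -5] → maximin = 3
Column maximums: [3, 4, 5] → minimax = 3
Saddle point exists! Game value = 3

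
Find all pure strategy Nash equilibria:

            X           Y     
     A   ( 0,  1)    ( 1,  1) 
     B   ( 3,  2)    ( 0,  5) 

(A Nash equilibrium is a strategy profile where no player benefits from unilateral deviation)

Nash equilibrium: (A, Y)

Work:
Best responses:
  P1 vs X: payoffs [0, 3] → best response B (payoff 3)
  P1 vs Y: payoffs [1, 0] → best response A (payoff 1)
  P2 vs A: payoffs [1, 1] → best response X/Y (payoff 1)
  P2 vs B: payoffs [2, 5] → best response Y (payoff 5)
Mutual best responses: (A,Y) → Nash equilibria.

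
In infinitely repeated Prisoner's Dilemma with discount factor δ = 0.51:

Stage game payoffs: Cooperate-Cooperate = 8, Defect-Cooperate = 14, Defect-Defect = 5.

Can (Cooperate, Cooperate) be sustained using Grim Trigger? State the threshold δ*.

δ* = 0.6667; since δ = 0.51 < 0.6667, cooperation cannot be sustained

Work:
For Grim Trigger:
Cooperate forever: 8/(1-δ)
Defect then punished: 14 + 5·δ/(1-δ)
Need: 8/(1-δ) ≥ 14 + 5·δ/(1-δ)
Solving: δ ≥ (T-R)/(T-P) = (14-8)/(14-5) = 0.6667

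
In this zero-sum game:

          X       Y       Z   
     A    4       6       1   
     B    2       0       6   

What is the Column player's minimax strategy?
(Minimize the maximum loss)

Column should play X, value = 4

Work:
Column player minimizes Row's maximum payoff:
Column X: max payoff to Row = 4
Column Y: max payoff to Row = 6
Column Z: max payoff to Row = 6
Minimum is 4, achieved by column X.
Minimax strategy: X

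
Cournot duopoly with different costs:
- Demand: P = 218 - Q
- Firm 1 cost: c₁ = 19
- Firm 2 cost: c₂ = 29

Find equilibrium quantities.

q₁* = 69.67, q₂* = 59.67

Work:
Reaction: q₁ = (218 - 19 - q₂)/2
Reaction: q₂ = (218 - 29 - q₁)/2
Solve simultaneously:
q₁* = (218 - 2×19 + 29)/3 = 69.67
q₂* = (218 - 2×29 + 19)/3 = 59.67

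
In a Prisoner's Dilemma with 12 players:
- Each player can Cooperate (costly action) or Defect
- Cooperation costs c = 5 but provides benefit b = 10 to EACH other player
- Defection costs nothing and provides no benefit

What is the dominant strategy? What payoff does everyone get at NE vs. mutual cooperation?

Dominant: Defect; NE payoff = 0; Coop payoff = 105

Work:
Defect dominates (saves cost c = 5, benefit to others is external)
NE: All defect → everyone gets 0
If all cooperate: each receives (11)×10 - 5 = 105
Social dilemma: 105 > 0 but NE gives 0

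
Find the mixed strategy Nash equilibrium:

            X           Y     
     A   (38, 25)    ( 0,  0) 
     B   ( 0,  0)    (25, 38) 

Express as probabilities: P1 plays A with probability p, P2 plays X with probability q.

p = 0.6032, q = 0.3968

Work:
Find probabilities that make opponent indifferent:
P2 chooses q to make P1 indifferent between A and B
P1 chooses p to make P2 indifferent between X and Y
Mixed NE: P1 plays (A: 0.6032, B: 0.3968), P2 plays (X: 0.3968, Y: 0.6032)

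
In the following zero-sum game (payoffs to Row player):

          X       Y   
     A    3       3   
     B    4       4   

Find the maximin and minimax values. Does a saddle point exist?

Maximin = 4, Minimax = 4, Saddle: True

Work:
Row minimums: [3, 4] → maximin = 4
Column maximums: [4, 4] → minimax = 4
Saddle point exists! Game value = 4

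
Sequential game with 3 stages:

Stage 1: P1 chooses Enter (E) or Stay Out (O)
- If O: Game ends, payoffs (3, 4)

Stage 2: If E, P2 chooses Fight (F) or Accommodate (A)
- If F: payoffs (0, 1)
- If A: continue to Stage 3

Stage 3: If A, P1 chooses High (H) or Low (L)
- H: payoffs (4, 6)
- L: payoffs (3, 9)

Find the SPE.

SPE: (E, A, H); Outcome (4, 6)

Work:
Stage 3: P1 chooses H (4 vs 3)
Stage 2: P2: F->1, A->6 (anticipating H). Choose A
Stage 1: P1: O->3, E->4 (anticipating A, H). Choose E
SPE path: E -> A -> H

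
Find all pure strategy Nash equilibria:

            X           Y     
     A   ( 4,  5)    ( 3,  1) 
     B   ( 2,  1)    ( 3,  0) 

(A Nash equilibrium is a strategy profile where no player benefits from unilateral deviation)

Nash equilibrium: (A, X)

Work:
Best responses:
  P1 vs X: payoffs [4, 2] → best response A (payoff 4)
  P1 vs Y: payoffs [3, 3] → best response A/B (payoff 3)
  P2 vs A: payoffs [5, 1] → best response X (payoff 5)
  P2 vs B: payoffs [1, 0] → best response X (payoff 1)
Mutual best responses: (A,X) → Nash equilibria.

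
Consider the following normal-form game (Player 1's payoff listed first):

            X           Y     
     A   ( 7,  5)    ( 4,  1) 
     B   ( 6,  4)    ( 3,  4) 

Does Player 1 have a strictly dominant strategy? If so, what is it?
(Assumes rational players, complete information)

Yes, Player 1's strictly dominant strategy is A

Work:
A strategy strictly dominates another if it gives a strictly higher payoff against every opponent action. Compare each pair of P1's strategies column-by-column:
  A vs B: [7 vs 6, 4 vs 3] → A strictly dominates B
  B vs A: [6 vs 7, 3 vs 4] → B does not strictly dominate A (column X: 6 ≤ 7)
A strictly dominates every other strategy → strictly dominant.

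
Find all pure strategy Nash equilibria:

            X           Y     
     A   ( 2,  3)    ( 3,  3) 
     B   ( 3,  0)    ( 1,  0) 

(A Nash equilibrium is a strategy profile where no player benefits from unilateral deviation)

Nash equilibrium: (A, Y), (B, X)

Work:
Best responses:
  P1 vs X: payoffs [2, 3] → best response B (payoff 3)
  P1 vs Y: payoffs [3, 1] → best response A (payoff 3)
  P2 vs A: payoffs [3, 3] → best response X/Y (payoff 3)
  P2 vs B: payoffs [0, 0] → best response X/Y (payoff 0)
Mutual best responses: (A,Y), (B,X) → Nash equilibria.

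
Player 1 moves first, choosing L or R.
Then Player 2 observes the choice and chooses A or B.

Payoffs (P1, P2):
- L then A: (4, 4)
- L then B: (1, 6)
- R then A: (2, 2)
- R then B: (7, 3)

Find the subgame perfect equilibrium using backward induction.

P1 plays R, P2 plays B after L and B after R; Payoff (7, 3)

Work:
Backward induction:
After L: P2 chooses B → P1 gets 1
After R: P2 chooses B → P1 gets 7
P1 chooses R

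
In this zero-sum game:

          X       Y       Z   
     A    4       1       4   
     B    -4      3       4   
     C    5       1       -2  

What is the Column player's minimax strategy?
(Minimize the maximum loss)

Column should play Y, value = 3

Work:
Column player minimizes Row's maximum payoff:
Column X: max payoff to Row = 5
Column Y: max payoff to Row = 3
Column Z: max payoff to Row = 4
Minimum is 3, achieved by column Y.
Minimax strategy: Y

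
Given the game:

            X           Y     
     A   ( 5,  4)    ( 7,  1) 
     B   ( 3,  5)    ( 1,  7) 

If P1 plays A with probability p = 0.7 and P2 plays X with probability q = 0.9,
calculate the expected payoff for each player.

E[P1] = 4.48, E[P2] = 4.15

Work:
E[P1] = p·q·π₁(A,X) + p·(1-q)·π₁(A,Y) + (1-p)·q·π₁(B,X) + (1-p)·(1-q)·π₁(B,Y)
= 0.7·0.9·5 + 0.7·0.1·7 + 0.3·0.9·3 + 0.3·0.1·1
= 4.48

E[P2] = 4.15 (similar calculation)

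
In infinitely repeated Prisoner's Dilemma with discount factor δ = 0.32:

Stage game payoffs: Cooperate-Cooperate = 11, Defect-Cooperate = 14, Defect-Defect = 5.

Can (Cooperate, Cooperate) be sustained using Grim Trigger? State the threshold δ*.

δ* = 0.3333; since δ = 0.32 < 0.3333, cooperation cannot be sustained

Work:
For Grim Trigger:
Cooperate forever: 11/(1-δ)
Defect then punished: 14 + 5·δ/(1-δ)
Need: 11/(1-δ) ≥ 14 + 5·δ/(1-δ)
Solving: δ ≥ (T-R)/(T-P) = (14-11)/(14-5) = 0.3333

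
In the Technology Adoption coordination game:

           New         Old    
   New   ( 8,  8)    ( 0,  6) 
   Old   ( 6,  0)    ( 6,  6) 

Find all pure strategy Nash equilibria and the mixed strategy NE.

Pure NE: (New, New) and (Old, Old); Mixed NE: p = 0.75, q = 0.75

Work:
Check pure NE:
(New, New): (8, 8) - no unilateral deviation beneficial
(Old, Old): (6, 6) - no unilateral deviation beneficial
Mixed NE: P1 plays New with p = 0.75, P2 plays New with q = 0.75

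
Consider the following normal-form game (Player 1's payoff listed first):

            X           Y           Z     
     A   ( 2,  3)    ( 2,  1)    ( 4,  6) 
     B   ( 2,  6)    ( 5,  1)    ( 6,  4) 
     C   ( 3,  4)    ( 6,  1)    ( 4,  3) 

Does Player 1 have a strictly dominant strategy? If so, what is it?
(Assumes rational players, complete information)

No strictly dominant strategy exists for Player 1

Work:
A strategy strictly dominates another if it gives a strictly higher payoff against every opponent action. Compare each pair of P1's strategies column-by-column:
  A vs B: [2 vs 2, 2 vs 5, 4 vs 6] → A does not strictly dominate B (column X: 2 ≤ 2)
  A vs C: [2 vs 3, 2 vs 6, 4 vs 4] → A does not strictly dominate C (column X: 2 ≤ 3)
  B vs A: [2 vs 2, 5 vs 2, 6 vs 4] → B does not strictly dominate A (column X: 2 ≤ 2)
  B vs C: [2 vs 3, 5 vs 6, 6 vs 4] → B does not strictly dominate C (column X: 2 ≤ 3)
  C vs A: [3 vs 2, 6 vs 2, 4 vs 4] → C does not strictly dominate A (column Z: 4 ≤ 4)
  C vs B: [3 vs 2, 6 vs 5, 4 vs 6] → C does not strictly dominate B (column Z: 4 ≤ 6)
No single strategy strictly dominates all others → no strictly dominant strategy.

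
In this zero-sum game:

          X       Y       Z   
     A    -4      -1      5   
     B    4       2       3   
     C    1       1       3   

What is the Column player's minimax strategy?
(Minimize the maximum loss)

Column should play Y, value = 2

Work:
Column player minimizes Row's maximum payoff:
Column X: max payoff to Row = 4
Column Y: max payoff to Row = 2
Column Z: max payoff to Row = 5
Minimum is 2, achieved by column Y.
Minimax strategy: Y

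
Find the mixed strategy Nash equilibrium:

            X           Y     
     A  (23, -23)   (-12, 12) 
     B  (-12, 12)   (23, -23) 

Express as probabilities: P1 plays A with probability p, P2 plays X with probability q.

p = 0.5, q = 0.5

Work:
Find probabilities that make opponent indifferent:
P2 chooses q to make P1 indifferent between A and B
P1 chooses p to make P2 indifferent between X and Y
Mixed NE: P1 plays (A: 0.5, B: 0.5), P2 plays (X: 0.5, Y: 0.5)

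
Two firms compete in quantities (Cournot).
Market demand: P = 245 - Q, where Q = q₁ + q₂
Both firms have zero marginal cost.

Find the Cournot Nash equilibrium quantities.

q₁* = q₂* = 81.67; P* = 81.67

Work:
Profit: π_i = P·q_i = (a - q_i - q_j)·q_i
FOC: ∂π_i/∂q_i = a - 2q_i - q_j = 0
Reaction function: q_i = (245 - q_j)/2
Symmetry: q* = 245/3 = 81.67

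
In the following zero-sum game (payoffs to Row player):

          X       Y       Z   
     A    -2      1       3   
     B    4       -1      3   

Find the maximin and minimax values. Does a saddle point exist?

Maximin = -1, Minimax = 1, Saddle: False

Work:
Row minimums: [-2, -1] → maximin = -1
Column maximums: [4, 1, 3] → minimax = 1
No saddle point (maximin ≠ minimax). Mixed strategy needed.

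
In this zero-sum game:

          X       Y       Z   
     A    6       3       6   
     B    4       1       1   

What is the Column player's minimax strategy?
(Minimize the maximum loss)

Column should play Y, value = 3

Work:
Column player minimizes Row's maximum payoff:
Column X: max payoff to Row = 6
Column Y: max payoff to Row = 3
Column Z: max payoff to Row = 6
Minimum is 3, achieved by column Y.
Minimax strategy: Y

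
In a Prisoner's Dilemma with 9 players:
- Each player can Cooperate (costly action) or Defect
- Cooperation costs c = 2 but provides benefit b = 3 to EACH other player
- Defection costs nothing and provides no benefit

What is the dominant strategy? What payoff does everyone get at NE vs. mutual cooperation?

Dominant: Defect; NE payoff = 0; Coop payoff = 22

Work:
Defect dominates (saves cost c = 2, benefit to others is external)
NE: All defect → everyone gets 0
If all cooperate: each receives (8)×3 - 2 = 22
Social dilemma: 22 > 0 but NE gives 0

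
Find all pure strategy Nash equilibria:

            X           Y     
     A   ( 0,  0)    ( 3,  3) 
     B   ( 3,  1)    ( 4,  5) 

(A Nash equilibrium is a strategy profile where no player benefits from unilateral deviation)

Nash equilibrium: (B, Y)

Work:
Best responses:
  P1 vs X: payoffs [0, 3] → best response B (payoff 3)
  P1 vs Y: payoffs [3, 4] → best response B (payoff 4)
  P2 vs A: payoffs [0, 3] → best response Y (payoff 3)
  P2 vs B: payoffs [1, 5] → best response Y (payoff 5)
Mutual best responses: (B,Y) → Nash equilibria.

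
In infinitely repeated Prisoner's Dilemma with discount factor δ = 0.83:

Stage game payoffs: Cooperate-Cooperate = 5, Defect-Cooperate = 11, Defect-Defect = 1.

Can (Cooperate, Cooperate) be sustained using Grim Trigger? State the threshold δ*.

δ* = 0.6; since δ = 0.83 ≥ 0.6, cooperation can be sustained

Work:
For Grim Trigger:
Cooperate forever: 5/(1-δ)
Defect then punished: 11 + 1·δ/(1-δ)
Need: 5/(1-δ) ≥ 11 + 1·δ/(1-δ)
Solving: δ ≥ (T-R)/(T-P) = (11-5)/(11-1) = 0.6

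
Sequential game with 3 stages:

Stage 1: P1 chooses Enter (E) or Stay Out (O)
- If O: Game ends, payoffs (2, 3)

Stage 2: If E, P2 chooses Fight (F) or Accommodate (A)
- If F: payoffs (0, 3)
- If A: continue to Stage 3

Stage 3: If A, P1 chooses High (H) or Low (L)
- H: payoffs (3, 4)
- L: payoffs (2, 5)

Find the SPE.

SPE: (E, A, H); Outcome (3, 4)

Work:
Stage 3: P1 chooses H (3 vs 2)
Stage 2: P2: F->3, A->4 (anticipating H). Choose A
Stage 1: P1: O->2, E->3 (anticipating A, H). Choose E
SPE path: E -> A -> H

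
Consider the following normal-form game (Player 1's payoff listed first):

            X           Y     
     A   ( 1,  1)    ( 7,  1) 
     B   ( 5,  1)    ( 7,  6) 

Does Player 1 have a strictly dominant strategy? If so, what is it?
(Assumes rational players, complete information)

No strictly dominant strategy exists for Player 1

Work:
A strategy strictly dominates another if it gives a strictly higher payoff against every opponent action. Compare each pair of P1's strategies column-by-column:
  A vs B: [1 vs 5, 7 vs 7] → A does not strictly dominate B (column X: 1 ≤ 5)
  B vs A: [5 vs 1, 7 vs 7] → B does not strictly dominate A (column Y: 7 ≤ 7)
No single strategy strictly dominates all others → no strictly dominant strategy.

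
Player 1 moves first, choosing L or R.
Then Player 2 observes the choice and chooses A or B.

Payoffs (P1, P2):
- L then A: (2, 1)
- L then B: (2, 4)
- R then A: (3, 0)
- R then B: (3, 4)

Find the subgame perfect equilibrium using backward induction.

P1 plays R, P2 plays B after L and B after R; Payoff (3, 4)

Work:
Backward induction:
After L: P2 chooses B → P1 gets 2
After R: P2 chooses B → P1 gets 3
P1 chooses R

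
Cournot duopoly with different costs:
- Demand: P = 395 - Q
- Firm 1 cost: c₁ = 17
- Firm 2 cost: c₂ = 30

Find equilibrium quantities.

q₁* = 130.33, q₂* = 117.33

Work:
Reaction: q₁ = (395 - 17 - q₂)/2
Reaction: q₂ = (395 - 30 - q₁)/2
Solve simultaneously:
q₁* = (395 - 2×17 + 30)/3 = 130.33
q₂* = (395 - 2×30 + 17)/3 = 117.33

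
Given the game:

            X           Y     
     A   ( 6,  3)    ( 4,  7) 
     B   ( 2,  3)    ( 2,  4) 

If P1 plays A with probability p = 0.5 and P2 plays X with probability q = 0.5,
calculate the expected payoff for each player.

E[P1] = 3.5, E[P2] = 4.25

Work:
E[P1] = p·q·π₁(A,X) + p·(1-q)·π₁(A,Y) + (1-p)·q·π₁(B,X) + (1-p)·(1-q)·π₁(B,Y)
= 0.5·0.5·6 + 0.5·0.5·4 + 0.5·0.5·2 + 0.5·0.5·2
= 3.5

E[P2] = 4.25 (similar calculation)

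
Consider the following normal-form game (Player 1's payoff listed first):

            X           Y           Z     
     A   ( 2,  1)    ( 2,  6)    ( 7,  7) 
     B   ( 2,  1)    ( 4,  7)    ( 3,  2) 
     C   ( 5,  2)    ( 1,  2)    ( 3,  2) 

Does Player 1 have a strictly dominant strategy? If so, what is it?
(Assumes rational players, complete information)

No strictly dominant strategy exists for Player 1

Work:
A strategy strictly dominates another if it gives a strictly higher payoff against every opponent action. Compare each pair of P1's strategies column-by-column:
  A vs B: [2 vs 2, 2 vs 4, 7 vs 3] → A does not strictly dominate B (column X: 2 ≤ 2)
  A vs C: [2 vs 5, 2 vs 1, 7 vs 3] → A does not strictly dominate C (column X: 2 ≤ 5)
  B vs A: [2 vs 2, 4 vs 2, 3 vs 7] → B does not strictly dominate A (column X: 2 ≤ 2)
  B vs C: [2 vs 5, 4 vs 1, 3 vs 3] → B does not strictly dominate C (column X: 2 ≤ 5)
  C vs A: [5 vs 2, 1 vs 2, 3 vs 7] → C does not strictly dominate A (column Y: 1 ≤ 2)
  C vs B: [5 vs 2, 1 vs 4, 3 vs 3] → C does not strictly dominate B (column Y: 1 ≤ 4)
No single strategy strictly dominates all others → no strictly dominant strategy.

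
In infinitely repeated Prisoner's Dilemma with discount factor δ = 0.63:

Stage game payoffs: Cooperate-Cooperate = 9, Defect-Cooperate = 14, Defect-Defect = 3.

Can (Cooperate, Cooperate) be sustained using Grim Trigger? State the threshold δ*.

δ* = 0.4545; since δ = 0.63 ≥ 0.4545, cooperation can be sustained

Work:
For Grim Trigger:
Cooperate forever: 9/(1-δ)
Defect then punished: 14 + 3·δ/(1-δ)
Need: 9/(1-δ) ≥ 14 + 3·δ/(1-δ)
Solving: δ ≥ (T-R)/(T-P) = (14-9)/(14-3) = 0.4545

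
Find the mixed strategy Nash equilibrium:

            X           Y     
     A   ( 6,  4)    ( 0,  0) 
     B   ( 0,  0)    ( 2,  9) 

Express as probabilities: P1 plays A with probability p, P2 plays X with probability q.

p = 0.6923, q = 0.25

Work:
Find probabilities that make opponent indifferent:
P2 chooses q to make P1 indifferent between A and B
P1 chooses p to make P2 indifferent between X and Y
Mixed NE: P1 plays (A: 0.6923, B: 0.3077), P2 plays (X: 0.25, Y: 0.75)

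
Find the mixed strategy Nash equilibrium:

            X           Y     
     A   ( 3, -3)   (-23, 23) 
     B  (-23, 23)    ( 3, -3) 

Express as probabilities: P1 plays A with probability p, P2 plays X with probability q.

p = 0.5, q = 0.5

Work:
Find probabilities that make opponent indifferent:
P2 chooses q to make P1 indifferent between A and B
P1 chooses p to make P2 indifferent between X and Y
Mixed NE: P1 plays (A: 0.5, B: 0.5), P2 plays (X: 0.5, Y: 0.5)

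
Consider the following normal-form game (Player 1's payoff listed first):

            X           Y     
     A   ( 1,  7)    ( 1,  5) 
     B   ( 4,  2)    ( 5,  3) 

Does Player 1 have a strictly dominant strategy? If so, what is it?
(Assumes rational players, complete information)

Yes, Player 1's strictly dominant strategy is B

Work:
A strategy strictly dominates another if it gives a strictly higher payoff against every opponent action. Compare each pair of P1's strategies column-by-column:
  A vs B: [1 vs 4, 1 vs 5] → A does not strictly dominate B (column X: 1 ≤ 4)
  B vs A: [4 vs 1, 5 vs 1] → B strictly dominates A
B strictly dominates every other strategy → strictly dominant.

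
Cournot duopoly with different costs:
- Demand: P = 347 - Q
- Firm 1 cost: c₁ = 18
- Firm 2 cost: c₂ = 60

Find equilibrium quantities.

q₁* = 123.67, q₂* = 81.67

Work:
Reaction: q₁ = (347 - 18 - q₂)/2
Reaction: q₂ = (347 - 60 - q₁)/2
Solve simultaneously:
q₁* = (347 - 2×18 + 60)/3 = 123.67
q₂* = (347 - 2×60 + 18)/3 = 81.67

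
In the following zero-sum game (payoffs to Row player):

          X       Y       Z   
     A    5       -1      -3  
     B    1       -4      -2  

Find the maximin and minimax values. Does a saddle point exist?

Maximin = -3, Minimax = -2, Saddle: False

Work:
Row minimums: [-3, -4] → maximin = -3
Column maximums: [5, -1, -2] → minimax = -2
No saddle point (maximin ≠ minimax). Mixed strategy needed.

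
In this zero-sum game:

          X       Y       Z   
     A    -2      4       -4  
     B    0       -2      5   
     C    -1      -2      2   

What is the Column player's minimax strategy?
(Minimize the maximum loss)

Column should play X, value = 0

Work:
Column player minimizes Row's maximum payoff:
Column X: max payoff to Row = 0
Column Y: max payoff to Row = 4
Column Z: max payoff to Row = 5
Minimum is 0, achieved by column X.
Minimax strategy: X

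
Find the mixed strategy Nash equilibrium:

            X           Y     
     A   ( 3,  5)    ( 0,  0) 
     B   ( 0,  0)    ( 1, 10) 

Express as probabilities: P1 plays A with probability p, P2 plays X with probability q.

p = 0.6667, q = 0.25

Work:
Find probabilities that make opponent indifferent:
P2 chooses q to make P1 indifferent between A and B
P1 chooses p to make P2 indifferent between X and Y
Mixed NE: P1 plays (A: 0.6667, B: 0.3333), P2 plays (X: 0.25, Y: 0.75)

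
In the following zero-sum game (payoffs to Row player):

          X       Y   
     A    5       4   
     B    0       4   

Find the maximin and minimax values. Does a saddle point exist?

Maximin = 4, Minimax = 4, Saddle: True

Work:
Row minimums: [4, 0] → maximin = 4
Column maximums: [5, 4] → minimax = 4
Saddle point exists! Game value = 4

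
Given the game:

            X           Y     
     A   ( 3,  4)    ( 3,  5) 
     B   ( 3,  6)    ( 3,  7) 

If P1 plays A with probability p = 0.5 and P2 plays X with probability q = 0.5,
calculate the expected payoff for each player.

E[P1] = 3.0, E[P2] = 5.5

Work:
E[P1] = p·q·π₁(A,X) + p·(1-q)·π₁(A,Y) + (1-p)·q·π₁(B,X) + (1-p)·(1-q)·π₁(B,Y)
= 0.5·0.5·3 + 0.5·0.5·3 + 0.5·0.5·3 + 0.5·0.5·3
= 3.0

E[P2] = 5.5 (similar calculation)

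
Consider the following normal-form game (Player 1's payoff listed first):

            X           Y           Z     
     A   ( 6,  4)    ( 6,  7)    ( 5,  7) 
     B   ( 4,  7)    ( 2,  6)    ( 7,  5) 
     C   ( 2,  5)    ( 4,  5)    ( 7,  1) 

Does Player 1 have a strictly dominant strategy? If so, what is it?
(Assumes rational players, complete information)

No strictly dominant strategy exists for Player 1

Work:
A strategy strictly dominates another if it gives a strictly higher payoff against every opponent action. Compare each pair of P1's strategies column-by-column:
  A vs B: [6 vs 4, 6 vs 2, 5 vs 7] → A does not strictly dominate B (column Z: 5 ≤ 7)
  A vs C: [6 vs 2, 6 vs 4, 5 vs 7] → A does not strictly dominate C (column Z: 5 ≤ 7)
  B vs A: [4 vs 6, 2 vs 6, 7 vs 5] → B does not strictly dominate A (column X: 4 ≤ 6)
  B vs C: [4 vs 2, 2 vs 4, 7 vs 7] → B does not strictly dominate C (column Y: 2 ≤ 4)
  C vs A: [2 vs 6, 4 vs 6, 7 vs 5] → C does not strictly dominate A (column X: 2 ≤ 6)
  C vs B: [2 vs 4, 4 vs 2, 7 vs 7] → C does not strictly dominate B (column X: 2 ≤ 4)
No single strategy strictly dominates all others → no strictly dominant strategy.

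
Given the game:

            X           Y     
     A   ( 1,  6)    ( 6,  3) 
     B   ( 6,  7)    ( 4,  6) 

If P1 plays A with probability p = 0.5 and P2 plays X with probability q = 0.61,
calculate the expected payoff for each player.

E[P1] = 4.085, E[P2] = 5.72

Work:
E[P1] = p·q·π₁(A,X) + p·(1-q)·π₁(A,Y) + (1-p)·q·π₁(B,X) + (1-p)·(1-q)·π₁(B,Y)
= 0.5·0.61·1 + 0.5·0.39·6 + 0.5·0.61·6 + 0.5·0.39·4
= 4.085

E[P2] = 5.72 (similar calculation)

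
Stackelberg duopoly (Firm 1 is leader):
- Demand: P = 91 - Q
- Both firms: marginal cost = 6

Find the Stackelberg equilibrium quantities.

q₁* (leader) = 42.5, q₂* (follower) = 21.25

Work:
Follower's reaction: q₂ = (a - c - q₁)/2
Leader substitutes: π₁ = q₁·(a - q₁ - (a-c-q₁)/2 - c)
FOC: q₁* = (91 - 6)/2 = 42.50
Then: q₂* = (91 - 6 - 42.5)/2 = 21.25
Leader has first-mover advantage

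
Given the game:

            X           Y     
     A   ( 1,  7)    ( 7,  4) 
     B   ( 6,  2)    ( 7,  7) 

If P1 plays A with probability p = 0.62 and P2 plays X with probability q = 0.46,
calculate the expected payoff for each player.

E[P1] = 5.114, E[P2] = 5.1216

Work:
E[P1] = p·q·π₁(A,X) + p·(1-q)·π₁(A,Y) + (1-p)·q·π₁(B,X) + (1-p)·(1-q)·π₁(B,Y)
= 0.62·0.46·1 + 0.62·0.54·7 + 0.38·0.46·6 + 0.38·0.54·7
= 5.114

E[P2] = 5.1216 (similar calculation)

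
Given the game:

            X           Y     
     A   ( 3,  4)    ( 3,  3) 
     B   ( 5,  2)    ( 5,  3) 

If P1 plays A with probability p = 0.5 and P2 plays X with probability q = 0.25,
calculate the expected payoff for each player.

E[P1] = 4.0, E[P2] = 3.0

Work:
E[P1] = p·q·π₁(A,X) + p·(1-q)·π₁(A,Y) + (1-p)·q·π₁(B,X) + (1-p)·(1-q)·π₁(B,Y)
= 0.5·0.25·3 + 0.5·0.75·3 + 0.5·0.25·5 + 0.5·0.75·5
= 4.0

E[P2] = 3.0 (similar calculation)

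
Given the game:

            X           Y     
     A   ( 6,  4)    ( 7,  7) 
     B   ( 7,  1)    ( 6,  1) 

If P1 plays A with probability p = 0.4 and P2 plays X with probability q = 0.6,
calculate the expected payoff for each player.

E[P1] = 6.52, E[P2] = 2.68

Work:
E[P1] = p·q·π₁(A,X) + p·(1-q)·π₁(A,Y) + (1-p)·q·π₁(B,X) + (1-p)·(1-q)·π₁(B,Y)
= 0.4·0.6·6 + 0.4·0.4·7 + 0.6·0.6·7 + 0.6·0.4·6
= 6.52

E[P2] = 2.68 (similar calculation)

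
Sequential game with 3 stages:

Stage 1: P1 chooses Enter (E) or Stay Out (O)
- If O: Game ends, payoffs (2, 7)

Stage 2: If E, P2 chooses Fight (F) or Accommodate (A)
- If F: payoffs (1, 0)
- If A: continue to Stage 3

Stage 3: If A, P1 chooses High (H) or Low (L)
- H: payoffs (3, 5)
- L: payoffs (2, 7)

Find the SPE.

SPE: (E, A, H); Outcome (3, 5)

Work:
Stage 3: P1 chooses H (3 vs 2)
Stage 2: P2: F->0, A->5 (anticipating H). Choose A
Stage 1: P1: O->2, E->3 (anticipating A, H). Choose E
SPE path: E -> A -> H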